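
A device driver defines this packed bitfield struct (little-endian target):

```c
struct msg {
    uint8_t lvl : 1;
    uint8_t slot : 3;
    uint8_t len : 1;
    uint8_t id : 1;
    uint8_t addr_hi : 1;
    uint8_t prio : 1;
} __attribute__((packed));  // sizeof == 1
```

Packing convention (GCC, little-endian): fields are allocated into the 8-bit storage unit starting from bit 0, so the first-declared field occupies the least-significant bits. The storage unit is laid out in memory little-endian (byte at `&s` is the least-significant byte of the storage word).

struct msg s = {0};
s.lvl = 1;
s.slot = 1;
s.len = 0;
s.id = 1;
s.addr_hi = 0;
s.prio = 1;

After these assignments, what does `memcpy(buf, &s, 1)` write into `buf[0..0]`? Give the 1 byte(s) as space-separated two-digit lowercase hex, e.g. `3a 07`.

a3

lvl:1 = 1 → 0x1 << 0 → word 0x01
slot:3 = 1 → 0x1 << 1 → word 0x03
len:1 = 0 → 0x0 << 4 → word 0x03
id:1 = 1 → 0x1 << 5 → word 0x23
addr_hi:1 = 0 → 0x0 << 6 → word 0x23
prio:1 = 1 → 0x1 << 7 → word 0xa3
word = 0xa3 → little-endian bytes:
  [0]=0xa3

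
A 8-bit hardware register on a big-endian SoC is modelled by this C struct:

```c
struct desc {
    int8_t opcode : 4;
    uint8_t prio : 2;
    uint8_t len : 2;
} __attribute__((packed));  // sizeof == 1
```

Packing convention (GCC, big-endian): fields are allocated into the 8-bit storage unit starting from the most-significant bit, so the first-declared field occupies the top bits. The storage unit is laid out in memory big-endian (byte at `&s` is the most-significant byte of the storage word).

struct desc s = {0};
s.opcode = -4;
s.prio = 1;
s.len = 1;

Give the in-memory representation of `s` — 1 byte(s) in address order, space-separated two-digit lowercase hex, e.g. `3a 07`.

c5

opcode (4b) val=-4 bits=0xc at bit 4: 0xc0
prio (2b) val=1 bits=0x1 at bit 2: 0xc4
len (2b) val=1 bits=0x1 at bit 0: 0xc5
word = 0xc5 → big-endian bytes:
  [0]=0xc5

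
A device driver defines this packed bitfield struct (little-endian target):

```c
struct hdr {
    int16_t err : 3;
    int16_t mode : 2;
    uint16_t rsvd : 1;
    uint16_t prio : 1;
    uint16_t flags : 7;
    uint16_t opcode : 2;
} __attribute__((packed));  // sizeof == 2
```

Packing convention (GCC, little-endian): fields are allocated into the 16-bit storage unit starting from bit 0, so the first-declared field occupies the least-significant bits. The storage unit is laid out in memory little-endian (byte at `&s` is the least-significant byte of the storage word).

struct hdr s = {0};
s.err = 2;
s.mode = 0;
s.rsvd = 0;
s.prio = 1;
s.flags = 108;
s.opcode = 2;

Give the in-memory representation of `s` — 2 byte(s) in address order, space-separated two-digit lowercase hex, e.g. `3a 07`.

42 b6

err (3b) val=2 bits=0x2 at bit 0: 0x0002
mode (2b) val=0 bits=0x0 at bit 3: 0x0002
rsvd (1b) val=0 bits=0x0 at bit 5: 0x0002
prio (1b) val=1 bits=0x1 at bit 6: 0x0042
flags (7b) val=108 bits=0x6c at bit 7: 0x3642
opcode (2b) val=2 bits=0x2 at bit 14: 0xb642
word = 0xb642 → little-endian bytes:
  [0]=0x42  [1]=0xb6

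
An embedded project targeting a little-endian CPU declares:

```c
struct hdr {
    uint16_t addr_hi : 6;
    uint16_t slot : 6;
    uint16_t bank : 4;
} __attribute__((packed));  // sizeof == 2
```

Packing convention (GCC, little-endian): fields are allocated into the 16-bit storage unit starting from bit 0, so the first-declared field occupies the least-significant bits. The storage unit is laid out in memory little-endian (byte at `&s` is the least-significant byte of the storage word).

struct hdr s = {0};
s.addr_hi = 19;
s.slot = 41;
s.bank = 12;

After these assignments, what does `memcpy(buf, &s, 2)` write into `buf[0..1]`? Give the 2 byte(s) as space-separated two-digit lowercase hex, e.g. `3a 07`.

addr_hi (6b) val=19 bits=0x13 at bit 0: 0x0013
slot (6b) val=41 bits=0x29 at bit 6: 0x0a53
bank (4b) val=12 bits=0xc at bit 12: 0xca53
word = 0xca53 → little-endian bytes:
  [0]=0x53  [1]=0xca

53 ca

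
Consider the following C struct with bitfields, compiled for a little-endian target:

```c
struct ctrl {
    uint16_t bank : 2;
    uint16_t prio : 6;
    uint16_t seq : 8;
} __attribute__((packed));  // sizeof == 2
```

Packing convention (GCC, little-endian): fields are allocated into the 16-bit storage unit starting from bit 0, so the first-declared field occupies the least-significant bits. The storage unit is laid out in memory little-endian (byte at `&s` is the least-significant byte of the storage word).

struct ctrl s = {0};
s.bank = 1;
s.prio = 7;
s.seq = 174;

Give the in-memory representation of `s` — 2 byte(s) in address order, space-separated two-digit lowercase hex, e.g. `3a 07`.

[0+:2] bank=1 & 0x3 = 0x1; word=0x0001
[2+:6] prio=7 & 0x3f = 0x7; word=0x001d
[8+:8] seq=174 & 0xff = 0xae; word=0xae1d
word = 0xae1d → little-endian bytes:
  [0]=0x1d  [1]=0xae

1d ae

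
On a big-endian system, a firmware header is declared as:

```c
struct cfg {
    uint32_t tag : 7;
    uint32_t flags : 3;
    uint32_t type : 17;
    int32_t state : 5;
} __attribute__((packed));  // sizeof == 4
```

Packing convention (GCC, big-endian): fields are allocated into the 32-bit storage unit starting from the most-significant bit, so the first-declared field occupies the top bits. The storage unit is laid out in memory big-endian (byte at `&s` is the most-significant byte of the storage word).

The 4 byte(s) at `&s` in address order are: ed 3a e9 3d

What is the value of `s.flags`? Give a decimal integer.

4

[0]=0xed [1]=0x3a [2]=0xe9 [3]=0x3d (big-endian) → word 0xed3ae93d
tag:7 @ bit 25 → (0xed3ae93d>>25)&0x7f = 0x76
flags:3 @ bit 22 → (0xed3ae93d>>22)&0x7 = 0x4  ←
type:17 @ bit 5 → (0xed3ae93d>>5)&0x1ffff = 0x1d749
state:5 @ bit 0 → (0xed3ae93d>>0)&0x1f = 0x1d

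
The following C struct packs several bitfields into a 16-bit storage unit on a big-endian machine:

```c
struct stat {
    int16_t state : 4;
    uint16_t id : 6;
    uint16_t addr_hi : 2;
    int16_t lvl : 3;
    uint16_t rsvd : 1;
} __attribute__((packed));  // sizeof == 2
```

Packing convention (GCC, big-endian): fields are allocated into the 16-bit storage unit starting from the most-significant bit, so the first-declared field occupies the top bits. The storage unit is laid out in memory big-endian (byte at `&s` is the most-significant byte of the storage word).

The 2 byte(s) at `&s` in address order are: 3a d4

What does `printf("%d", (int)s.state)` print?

[0]=0x3a [1]=0xd4 (big-endian) → word 0x3ad4
state:4 @ bit 12 → (0x3ad4>>12)&0xf = 0x3  ←
id:6 @ bit 6 → (0x3ad4>>6)&0x3f = 0x2b
addr_hi:2 @ bit 4 → (0x3ad4>>4)&0x3 = 0x1
lvl:3 @ bit 1 → (0x3ad4>>1)&0x7 = 0x2
rsvd:1 @ bit 0 → (0x3ad4>>0)&0x1 = 0x0
state signed 4b, MSB=0: value = 3

3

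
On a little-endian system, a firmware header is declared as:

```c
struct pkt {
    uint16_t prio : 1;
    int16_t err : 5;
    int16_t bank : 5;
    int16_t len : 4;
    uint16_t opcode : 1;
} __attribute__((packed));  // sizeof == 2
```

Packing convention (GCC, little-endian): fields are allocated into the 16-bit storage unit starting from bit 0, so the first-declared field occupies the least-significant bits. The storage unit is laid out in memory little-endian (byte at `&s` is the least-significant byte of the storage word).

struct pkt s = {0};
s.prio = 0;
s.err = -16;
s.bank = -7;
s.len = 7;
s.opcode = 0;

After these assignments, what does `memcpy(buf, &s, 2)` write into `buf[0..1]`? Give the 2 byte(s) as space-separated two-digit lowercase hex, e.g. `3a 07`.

60 3e

prio:1 = 0 → 0x0 << 0 → word 0x0000
err:5 = -16 → 0x10 << 1 → word 0x0020
bank:5 = -7 → 0x19 << 6 → word 0x0660
len:4 = 7 → 0x7 << 11 → word 0x3e60
opcode:1 = 0 → 0x0 << 15 → word 0x3e60
word = 0x3e60 → little-endian bytes:
  [0]=0x60  [1]=0x3e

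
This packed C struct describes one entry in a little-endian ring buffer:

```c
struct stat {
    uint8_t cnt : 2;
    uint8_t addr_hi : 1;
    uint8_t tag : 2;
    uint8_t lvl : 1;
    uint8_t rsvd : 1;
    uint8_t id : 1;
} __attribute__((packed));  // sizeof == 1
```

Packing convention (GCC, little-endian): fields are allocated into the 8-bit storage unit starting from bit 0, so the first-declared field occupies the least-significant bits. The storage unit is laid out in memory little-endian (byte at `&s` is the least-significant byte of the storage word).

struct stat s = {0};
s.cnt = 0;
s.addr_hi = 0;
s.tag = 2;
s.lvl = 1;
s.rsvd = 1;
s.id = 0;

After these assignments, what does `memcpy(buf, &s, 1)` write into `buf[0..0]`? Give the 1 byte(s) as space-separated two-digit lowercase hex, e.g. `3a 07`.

[0+:2] cnt=0 & 0x3 = 0x0; word=0x00
[2+:1] addr_hi=0 & 0x1 = 0x0; word=0x00
[3+:2] tag=2 & 0x3 = 0x2; word=0x10
[5+:1] lvl=1 & 0x1 = 0x1; word=0x30
[6+:1] rsvd=1 & 0x1 = 0x1; word=0x70
[7+:1] id=0 & 0x1 = 0x0; word=0x70
word = 0x70 → little-endian bytes:
  [0]=0x70

70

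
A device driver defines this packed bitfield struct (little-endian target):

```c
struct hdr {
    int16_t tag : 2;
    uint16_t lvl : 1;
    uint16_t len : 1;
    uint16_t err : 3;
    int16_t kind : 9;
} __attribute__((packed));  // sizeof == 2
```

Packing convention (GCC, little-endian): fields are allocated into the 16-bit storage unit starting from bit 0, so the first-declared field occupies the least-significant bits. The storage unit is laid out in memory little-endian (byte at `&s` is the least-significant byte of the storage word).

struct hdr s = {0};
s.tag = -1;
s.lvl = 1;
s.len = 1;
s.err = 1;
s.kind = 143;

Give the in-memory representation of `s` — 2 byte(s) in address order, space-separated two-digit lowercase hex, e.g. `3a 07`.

9f 47

[0+:2] tag=-1 & 0x3 = 0x3; word=0x0003
[2+:1] lvl=1 & 0x1 = 0x1; word=0x0007
[3+:1] len=1 & 0x1 = 0x1; word=0x000f
[4+:3] err=1 & 0x7 = 0x1; word=0x001f
[7+:9] kind=143 & 0x1ff = 0x8f; word=0x479f
word = 0x479f → little-endian bytes:
  [0]=0x9f  [1]=0x47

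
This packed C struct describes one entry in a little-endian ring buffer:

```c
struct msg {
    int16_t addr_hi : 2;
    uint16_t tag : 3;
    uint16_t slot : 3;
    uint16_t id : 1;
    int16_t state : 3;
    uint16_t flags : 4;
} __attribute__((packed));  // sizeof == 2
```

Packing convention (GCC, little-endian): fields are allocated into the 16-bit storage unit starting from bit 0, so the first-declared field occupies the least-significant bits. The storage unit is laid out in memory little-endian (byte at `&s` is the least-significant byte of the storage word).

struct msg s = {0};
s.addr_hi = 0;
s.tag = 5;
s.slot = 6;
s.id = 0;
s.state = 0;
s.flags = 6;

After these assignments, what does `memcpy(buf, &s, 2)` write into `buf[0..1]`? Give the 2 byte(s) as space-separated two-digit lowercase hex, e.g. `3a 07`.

[0+:2] addr_hi=0 & 0x3 = 0x0; word=0x0000
[2+:3] tag=5 & 0x7 = 0x5; word=0x0014
[5+:3] slot=6 & 0x7 = 0x6; word=0x00d4
[8+:1] id=0 & 0x1 = 0x0; word=0x00d4
[9+:3] state=0 & 0x7 = 0x0; word=0x00d4
[12+:4] flags=6 & 0xf = 0x6; word=0x60d4
word = 0x60d4 → little-endian bytes:
  [0]=0xd4  [1]=0x60

d4 60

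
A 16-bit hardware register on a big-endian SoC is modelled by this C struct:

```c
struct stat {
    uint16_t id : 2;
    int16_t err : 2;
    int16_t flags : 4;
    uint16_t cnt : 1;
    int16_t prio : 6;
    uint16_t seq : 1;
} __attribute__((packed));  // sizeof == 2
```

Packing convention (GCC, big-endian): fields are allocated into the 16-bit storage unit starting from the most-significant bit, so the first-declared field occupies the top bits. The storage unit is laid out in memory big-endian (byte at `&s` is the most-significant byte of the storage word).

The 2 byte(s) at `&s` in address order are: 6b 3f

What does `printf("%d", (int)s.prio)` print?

[0]=0x6b [1]=0x3f (big-endian) → word 0x6b3f
id:2 @ bit 14 → (0x6b3f>>14)&0x3 = 0x1
err:2 @ bit 12 → (0x6b3f>>12)&0x3 = 0x2
flags:4 @ bit 8 → (0x6b3f>>8)&0xf = 0xb
cnt:1 @ bit 7 → (0x6b3f>>7)&0x1 = 0x0
prio:6 @ bit 1 → (0x6b3f>>1)&0x3f = 0x1f  ←
seq:1 @ bit 0 → (0x6b3f>>0)&0x1 = 0x1
prio signed 6b, MSB=0: value = 31

31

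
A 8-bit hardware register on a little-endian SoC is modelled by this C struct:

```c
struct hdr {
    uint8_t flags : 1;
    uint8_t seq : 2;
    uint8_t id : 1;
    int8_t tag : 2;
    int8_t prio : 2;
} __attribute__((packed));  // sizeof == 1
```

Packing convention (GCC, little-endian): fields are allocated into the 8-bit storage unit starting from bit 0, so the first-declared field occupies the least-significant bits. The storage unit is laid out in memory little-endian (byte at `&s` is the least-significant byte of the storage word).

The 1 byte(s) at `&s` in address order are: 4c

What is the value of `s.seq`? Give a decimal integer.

2

[0]=0x4c (little-endian) → word 0x4c
flags [0+:1] = (word>>0) & 0x1 = 0
seq [1+:2] = (word>>1) & 0x3 = 2  ←
id [3+:1] = (word>>3) & 0x1 = 1
tag [4+:2] = (word>>4) & 0x3 = 0
prio [6+:2] = (word>>6) & 0x3 = 1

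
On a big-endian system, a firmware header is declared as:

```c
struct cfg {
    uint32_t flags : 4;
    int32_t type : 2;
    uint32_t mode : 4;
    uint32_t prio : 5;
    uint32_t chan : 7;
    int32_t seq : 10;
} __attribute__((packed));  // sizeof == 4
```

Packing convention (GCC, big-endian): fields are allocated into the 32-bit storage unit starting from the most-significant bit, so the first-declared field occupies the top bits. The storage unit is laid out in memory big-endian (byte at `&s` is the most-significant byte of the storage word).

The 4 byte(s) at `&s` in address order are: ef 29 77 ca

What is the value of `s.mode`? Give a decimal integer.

12

[0]=0xef [1]=0x29 [2]=0x77 [3]=0xca (big-endian) → word 0xef2977ca
flags:4 @ bit 28 → (0xef2977ca>>28)&0xf = 0xe
type:2 @ bit 26 → (0xef2977ca>>26)&0x3 = 0x3
mode:4 @ bit 22 → (0xef2977ca>>22)&0xf = 0xc  ←
prio:5 @ bit 17 → (0xef2977ca>>17)&0x1f = 0x14
chan:7 @ bit 10 → (0xef2977ca>>10)&0x7f = 0x5d
seq:10 @ bit 0 → (0xef2977ca>>0)&0x3ff = 0x3ca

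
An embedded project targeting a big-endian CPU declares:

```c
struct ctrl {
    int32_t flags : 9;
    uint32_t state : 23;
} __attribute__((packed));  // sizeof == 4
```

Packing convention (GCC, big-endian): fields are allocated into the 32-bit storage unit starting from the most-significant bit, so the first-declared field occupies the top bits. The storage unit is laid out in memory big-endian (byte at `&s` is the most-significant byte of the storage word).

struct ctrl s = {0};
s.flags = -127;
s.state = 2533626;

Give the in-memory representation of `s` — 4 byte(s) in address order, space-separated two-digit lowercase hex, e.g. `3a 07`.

flags (9b) val=-127 bits=0x181 at bit 23: 0xc0800000
state (23b) val=2533626 bits=0x26a8fa at bit 0: 0xc0a6a8fa
word = 0xc0a6a8fa → big-endian bytes:
  [0]=0xc0  [1]=0xa6  [2]=0xa8  [3]=0xfa

c0 a6 a8 fa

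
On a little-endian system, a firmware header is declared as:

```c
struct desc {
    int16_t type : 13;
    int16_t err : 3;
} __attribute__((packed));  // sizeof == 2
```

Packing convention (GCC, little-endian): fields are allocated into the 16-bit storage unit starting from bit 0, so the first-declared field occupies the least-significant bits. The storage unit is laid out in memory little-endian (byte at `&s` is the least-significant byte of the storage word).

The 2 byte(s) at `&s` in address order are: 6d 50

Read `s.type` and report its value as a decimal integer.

-3987

[0]=0x6d [1]=0x50 (little-endian) → word 0x506d
type:13 @ bit 0 → (0x506d>>0)&0x1fff = 0x106d  ←
err:3 @ bit 13 → (0x506d>>13)&0x7 = 0x2
type signed 13b, MSB=1: 4205 - 8192 = -3987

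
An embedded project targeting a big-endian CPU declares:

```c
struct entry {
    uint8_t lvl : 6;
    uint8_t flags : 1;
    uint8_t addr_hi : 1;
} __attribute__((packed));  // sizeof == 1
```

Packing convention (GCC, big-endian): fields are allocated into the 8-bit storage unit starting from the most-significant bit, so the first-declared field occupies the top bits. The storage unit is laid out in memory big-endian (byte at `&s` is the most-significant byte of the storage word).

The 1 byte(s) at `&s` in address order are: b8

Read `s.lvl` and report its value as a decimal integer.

46

[0]=0xb8 (big-endian) → word 0xb8
lvl [2+:6] = (word>>2) & 0x3f = 46  ←
flags [1+:1] = (word>>1) & 0x1 = 0
addr_hi [0+:1] = (word>>0) & 0x1 = 0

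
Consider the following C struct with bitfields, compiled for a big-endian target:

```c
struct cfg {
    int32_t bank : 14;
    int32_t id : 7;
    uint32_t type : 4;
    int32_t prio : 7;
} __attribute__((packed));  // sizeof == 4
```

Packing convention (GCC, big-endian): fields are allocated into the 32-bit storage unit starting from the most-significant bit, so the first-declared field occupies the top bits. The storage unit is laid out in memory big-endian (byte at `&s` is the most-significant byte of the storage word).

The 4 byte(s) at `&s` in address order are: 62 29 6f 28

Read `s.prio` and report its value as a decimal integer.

[0]=0x62 [1]=0x29 [2]=0x6f [3]=0x28 (big-endian) → word 0x62296f28
bank:14 @ bit 18 → (0x62296f28>>18)&0x3fff = 0x188a
id:7 @ bit 11 → (0x62296f28>>11)&0x7f = 0x2d
type:4 @ bit 7 → (0x62296f28>>7)&0xf = 0xe
prio:7 @ bit 0 → (0x62296f28>>0)&0x7f = 0x28  ←
prio signed 7b, MSB=0: value = 40

40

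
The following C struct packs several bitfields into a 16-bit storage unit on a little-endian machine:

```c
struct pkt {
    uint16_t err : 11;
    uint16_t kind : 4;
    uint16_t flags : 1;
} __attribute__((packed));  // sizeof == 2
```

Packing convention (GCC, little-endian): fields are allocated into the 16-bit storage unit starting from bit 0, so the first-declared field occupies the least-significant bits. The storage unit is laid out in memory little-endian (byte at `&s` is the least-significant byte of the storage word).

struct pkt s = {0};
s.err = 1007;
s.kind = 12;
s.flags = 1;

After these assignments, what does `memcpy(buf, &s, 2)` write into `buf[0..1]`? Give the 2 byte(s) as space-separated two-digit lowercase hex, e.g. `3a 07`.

[0+:11] err=1007 & 0x7ff = 0x3ef; word=0x03ef
[11+:4] kind=12 & 0xf = 0xc; word=0x63ef
[15+:1] flags=1 & 0x1 = 0x1; word=0xe3ef
word = 0xe3ef → little-endian bytes:
  [0]=0xef  [1]=0xe3

ef e3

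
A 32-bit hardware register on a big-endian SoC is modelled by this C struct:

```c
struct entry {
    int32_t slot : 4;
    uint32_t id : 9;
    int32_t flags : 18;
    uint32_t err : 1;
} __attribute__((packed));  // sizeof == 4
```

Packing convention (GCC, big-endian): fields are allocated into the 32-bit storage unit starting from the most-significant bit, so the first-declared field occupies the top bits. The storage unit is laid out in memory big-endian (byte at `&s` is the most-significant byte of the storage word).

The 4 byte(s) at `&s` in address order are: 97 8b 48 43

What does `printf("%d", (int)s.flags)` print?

[0]=0x97 [1]=0x8b [2]=0x48 [3]=0x43 (big-endian) → word 0x978b4843
slot [28+:4] = (word>>28) & 0xf = 9
id [19+:9] = (word>>19) & 0x1ff = 241
flags [1+:18] = (word>>1) & 0x3ffff = 107553  ←
err [0+:1] = (word>>0) & 0x1 = 1
flags signed 18b, MSB=0: value = 107553

107553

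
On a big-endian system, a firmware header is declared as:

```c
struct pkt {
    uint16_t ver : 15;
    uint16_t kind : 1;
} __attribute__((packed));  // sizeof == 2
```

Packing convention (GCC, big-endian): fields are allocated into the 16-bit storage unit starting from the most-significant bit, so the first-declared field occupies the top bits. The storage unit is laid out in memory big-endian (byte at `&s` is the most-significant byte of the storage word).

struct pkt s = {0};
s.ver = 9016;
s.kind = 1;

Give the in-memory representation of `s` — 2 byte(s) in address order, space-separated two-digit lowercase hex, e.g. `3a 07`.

[1+:15] ver=9016 & 0x7fff = 0x2338; word=0x4670
[0+:1] kind=1 & 0x1 = 0x1; word=0x4671
word = 0x4671 → big-endian bytes:
  [0]=0x46  [1]=0x71

46 71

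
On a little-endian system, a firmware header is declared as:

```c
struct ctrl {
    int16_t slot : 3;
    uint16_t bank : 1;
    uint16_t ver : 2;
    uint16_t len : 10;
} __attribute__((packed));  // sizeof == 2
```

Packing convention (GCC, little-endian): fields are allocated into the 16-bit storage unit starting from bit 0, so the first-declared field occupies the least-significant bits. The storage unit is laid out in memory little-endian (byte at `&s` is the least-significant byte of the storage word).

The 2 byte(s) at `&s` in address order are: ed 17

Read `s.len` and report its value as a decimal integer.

[0]=0xed [1]=0x17 (little-endian) → word 0x17ed
slot [0+:3] = (word>>0) & 0x7 = 5
bank [3+:1] = (word>>3) & 0x1 = 1
ver [4+:2] = (word>>4) & 0x3 = 2
len [6+:10] = (word>>6) & 0x3ff = 95  ←

95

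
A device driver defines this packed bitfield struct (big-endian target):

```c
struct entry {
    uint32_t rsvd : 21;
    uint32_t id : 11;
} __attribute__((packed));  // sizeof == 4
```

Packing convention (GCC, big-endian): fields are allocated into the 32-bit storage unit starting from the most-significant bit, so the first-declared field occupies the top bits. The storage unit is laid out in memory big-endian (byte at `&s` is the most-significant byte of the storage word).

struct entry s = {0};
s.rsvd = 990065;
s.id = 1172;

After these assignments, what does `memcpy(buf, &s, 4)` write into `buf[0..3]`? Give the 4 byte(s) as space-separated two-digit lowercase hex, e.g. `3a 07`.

78 db 8c 94

[11+:21] rsvd=990065 & 0x1fffff = 0xf1b71; word=0x78db8800
[0+:11] id=1172 & 0x7ff = 0x494; word=0x78db8c94
word = 0x78db8c94 → big-endian bytes:
  [0]=0x78  [1]=0xdb  [2]=0x8c  [3]=0x94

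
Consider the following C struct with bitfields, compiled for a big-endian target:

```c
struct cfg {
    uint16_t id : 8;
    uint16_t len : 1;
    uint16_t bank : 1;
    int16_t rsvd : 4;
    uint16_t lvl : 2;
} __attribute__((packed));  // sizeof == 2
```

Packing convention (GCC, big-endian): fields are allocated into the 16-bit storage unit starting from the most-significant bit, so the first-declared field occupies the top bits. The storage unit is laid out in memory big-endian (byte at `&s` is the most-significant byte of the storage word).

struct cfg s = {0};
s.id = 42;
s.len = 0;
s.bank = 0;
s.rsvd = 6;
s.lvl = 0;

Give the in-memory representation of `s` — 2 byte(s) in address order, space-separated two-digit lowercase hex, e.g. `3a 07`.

id:8 = 42 → 0x2a << 8 → word 0x2a00
len:1 = 0 → 0x0 << 7 → word 0x2a00
bank:1 = 0 → 0x0 << 6 → word 0x2a00
rsvd:4 = 6 → 0x6 << 2 → word 0x2a18
lvl:2 = 0 → 0x0 << 0 → word 0x2a18
word = 0x2a18 → big-endian bytes:
  [0]=0x2a  [1]=0x18

2a 18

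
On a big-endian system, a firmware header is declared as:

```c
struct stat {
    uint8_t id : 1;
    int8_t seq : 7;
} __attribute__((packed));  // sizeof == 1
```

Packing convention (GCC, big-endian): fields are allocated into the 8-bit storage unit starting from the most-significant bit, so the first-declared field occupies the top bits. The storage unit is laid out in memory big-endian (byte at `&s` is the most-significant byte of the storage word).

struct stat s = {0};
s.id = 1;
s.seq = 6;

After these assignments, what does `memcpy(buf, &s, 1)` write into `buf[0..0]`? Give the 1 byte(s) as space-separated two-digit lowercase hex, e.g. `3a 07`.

86

[7+:1] id=1 & 0x1 = 0x1; word=0x80
[0+:7] seq=6 & 0x7f = 0x6; word=0x86
word = 0x86 → big-endian bytes:
  [0]=0x86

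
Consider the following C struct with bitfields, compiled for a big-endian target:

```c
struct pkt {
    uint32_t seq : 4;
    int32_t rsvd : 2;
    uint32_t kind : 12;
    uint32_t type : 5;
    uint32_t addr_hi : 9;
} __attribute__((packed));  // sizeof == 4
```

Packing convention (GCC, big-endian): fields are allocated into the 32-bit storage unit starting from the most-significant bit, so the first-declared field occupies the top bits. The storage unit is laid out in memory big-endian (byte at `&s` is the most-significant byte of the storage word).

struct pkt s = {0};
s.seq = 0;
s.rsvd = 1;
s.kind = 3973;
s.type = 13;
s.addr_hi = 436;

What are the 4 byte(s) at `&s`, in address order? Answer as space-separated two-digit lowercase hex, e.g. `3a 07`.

seq:4 = 0 → 0x0 << 28 → word 0x00000000
rsvd:2 = 1 → 0x1 << 26 → word 0x04000000
kind:12 = 3973 → 0xf85 << 14 → word 0x07e14000
type:5 = 13 → 0xd << 9 → word 0x07e15a00
addr_hi:9 = 436 → 0x1b4 << 0 → word 0x07e15bb4
word = 0x07e15bb4 → big-endian bytes:
  [0]=0x07  [1]=0xe1  [2]=0x5b  [3]=0xb4

07 e1 5b b4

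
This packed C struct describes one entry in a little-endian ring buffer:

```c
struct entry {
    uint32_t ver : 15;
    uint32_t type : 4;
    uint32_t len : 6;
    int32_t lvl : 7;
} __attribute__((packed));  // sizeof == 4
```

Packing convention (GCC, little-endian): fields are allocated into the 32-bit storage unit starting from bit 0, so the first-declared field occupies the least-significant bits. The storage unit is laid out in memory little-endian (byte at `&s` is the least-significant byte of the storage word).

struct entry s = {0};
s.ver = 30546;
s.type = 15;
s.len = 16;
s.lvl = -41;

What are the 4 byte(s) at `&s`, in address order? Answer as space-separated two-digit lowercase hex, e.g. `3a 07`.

52 f7 87 ae

[0+:15] ver=30546 & 0x7fff = 0x7752; word=0x00007752
[15+:4] type=15 & 0xf = 0xf; word=0x0007f752
[19+:6] len=16 & 0x3f = 0x10; word=0x0087f752
[25+:7] lvl=-41 & 0x7f = 0x57; word=0xae87f752
word = 0xae87f752 → little-endian bytes:
  [0]=0x52  [1]=0xf7  [2]=0x87  [3]=0xae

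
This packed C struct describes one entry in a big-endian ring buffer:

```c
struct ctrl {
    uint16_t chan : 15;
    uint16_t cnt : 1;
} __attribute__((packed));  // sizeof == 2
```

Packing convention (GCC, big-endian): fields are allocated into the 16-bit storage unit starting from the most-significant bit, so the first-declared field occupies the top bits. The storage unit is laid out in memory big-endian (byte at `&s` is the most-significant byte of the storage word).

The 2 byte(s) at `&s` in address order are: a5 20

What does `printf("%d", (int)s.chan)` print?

[0]=0xa5 [1]=0x20 (big-endian) → word 0xa520
chan [1+:15] = (word>>1) & 0x7fff = 21136  ←
cnt [0+:1] = (word>>0) & 0x1 = 0

21136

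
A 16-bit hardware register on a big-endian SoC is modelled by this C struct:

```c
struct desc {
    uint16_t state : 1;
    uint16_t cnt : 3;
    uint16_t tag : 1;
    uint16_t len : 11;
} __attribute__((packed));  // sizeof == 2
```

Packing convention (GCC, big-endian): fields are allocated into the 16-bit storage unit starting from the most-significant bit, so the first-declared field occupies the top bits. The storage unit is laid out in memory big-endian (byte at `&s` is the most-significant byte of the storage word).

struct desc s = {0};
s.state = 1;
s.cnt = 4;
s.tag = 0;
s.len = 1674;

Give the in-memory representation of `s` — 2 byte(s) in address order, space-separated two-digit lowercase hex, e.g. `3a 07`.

[15+:1] state=1 & 0x1 = 0x1; word=0x8000
[12+:3] cnt=4 & 0x7 = 0x4; word=0xc000
[11+:1] tag=0 & 0x1 = 0x0; word=0xc000
[0+:11] len=1674 & 0x7ff = 0x68a; word=0xc68a
word = 0xc68a → big-endian bytes:
  [0]=0xc6  [1]=0x8a

c6 8a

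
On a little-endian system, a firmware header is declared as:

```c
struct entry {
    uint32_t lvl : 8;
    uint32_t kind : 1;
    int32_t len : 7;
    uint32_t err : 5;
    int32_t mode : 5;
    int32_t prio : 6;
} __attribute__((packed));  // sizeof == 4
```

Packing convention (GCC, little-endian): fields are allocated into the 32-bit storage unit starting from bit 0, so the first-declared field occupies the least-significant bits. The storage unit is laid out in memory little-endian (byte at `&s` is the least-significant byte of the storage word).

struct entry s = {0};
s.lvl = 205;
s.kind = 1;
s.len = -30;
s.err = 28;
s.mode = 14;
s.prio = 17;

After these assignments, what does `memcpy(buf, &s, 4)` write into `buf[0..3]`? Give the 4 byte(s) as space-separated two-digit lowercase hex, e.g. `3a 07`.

lvl:8 = 205 → 0xcd << 0 → word 0x000000cd
kind:1 = 1 → 0x1 << 8 → word 0x000001cd
len:7 = -30 → 0x62 << 9 → word 0x0000c5cd
err:5 = 28 → 0x1c << 16 → word 0x001cc5cd
mode:5 = 14 → 0xe << 21 → word 0x01dcc5cd
prio:6 = 17 → 0x11 << 26 → word 0x45dcc5cd
word = 0x45dcc5cd → little-endian bytes:
  [0]=0xcd  [1]=0xc5  [2]=0xdc  [3]=0x45

cd c5 dc 45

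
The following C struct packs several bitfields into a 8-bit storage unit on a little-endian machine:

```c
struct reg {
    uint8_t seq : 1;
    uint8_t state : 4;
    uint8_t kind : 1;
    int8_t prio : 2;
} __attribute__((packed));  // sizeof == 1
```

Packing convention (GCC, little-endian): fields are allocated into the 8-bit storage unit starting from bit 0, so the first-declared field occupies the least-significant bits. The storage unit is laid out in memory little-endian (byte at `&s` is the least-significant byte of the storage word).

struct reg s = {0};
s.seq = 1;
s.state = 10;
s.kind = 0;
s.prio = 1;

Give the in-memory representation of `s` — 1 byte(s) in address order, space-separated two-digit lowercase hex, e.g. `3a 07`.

55

seq:1 = 1 → 0x1 << 0 → word 0x01
state:4 = 10 → 0xa << 1 → word 0x15
kind:1 = 0 → 0x0 << 5 → word 0x15
prio:2 = 1 → 0x1 << 6 → word 0x55
word = 0x55 → little-endian bytes:
  [0]=0x55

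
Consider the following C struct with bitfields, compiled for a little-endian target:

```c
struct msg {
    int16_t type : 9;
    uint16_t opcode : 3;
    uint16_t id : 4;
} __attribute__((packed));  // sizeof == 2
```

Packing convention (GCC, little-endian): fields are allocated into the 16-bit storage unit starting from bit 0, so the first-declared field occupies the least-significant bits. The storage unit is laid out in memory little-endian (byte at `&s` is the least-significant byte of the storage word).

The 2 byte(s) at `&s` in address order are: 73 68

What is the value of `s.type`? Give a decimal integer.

[0]=0x73 [1]=0x68 (little-endian) → word 0x6873
type [0+:9] = (word>>0) & 0x1ff = 115  ←
opcode [9+:3] = (word>>9) & 0x7 = 4
id [12+:4] = (word>>12) & 0xf = 6
type signed 9b, MSB=0: value = 115

115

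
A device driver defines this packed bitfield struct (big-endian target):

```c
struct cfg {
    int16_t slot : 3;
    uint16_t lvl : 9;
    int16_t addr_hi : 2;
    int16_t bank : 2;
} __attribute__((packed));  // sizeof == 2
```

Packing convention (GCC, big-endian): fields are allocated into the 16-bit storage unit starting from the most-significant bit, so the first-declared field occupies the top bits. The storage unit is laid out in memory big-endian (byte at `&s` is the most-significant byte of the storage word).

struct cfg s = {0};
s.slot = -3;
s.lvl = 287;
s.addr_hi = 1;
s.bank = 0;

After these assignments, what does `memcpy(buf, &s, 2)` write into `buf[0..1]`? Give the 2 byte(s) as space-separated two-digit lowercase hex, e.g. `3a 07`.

slot:3 = -3 → 0x5 << 13 → word 0xa000
lvl:9 = 287 → 0x11f << 4 → word 0xb1f0
addr_hi:2 = 1 → 0x1 << 2 → word 0xb1f4
bank:2 = 0 → 0x0 << 0 → word 0xb1f4
word = 0xb1f4 → big-endian bytes:
  [0]=0xb1  [1]=0xf4

b1 f4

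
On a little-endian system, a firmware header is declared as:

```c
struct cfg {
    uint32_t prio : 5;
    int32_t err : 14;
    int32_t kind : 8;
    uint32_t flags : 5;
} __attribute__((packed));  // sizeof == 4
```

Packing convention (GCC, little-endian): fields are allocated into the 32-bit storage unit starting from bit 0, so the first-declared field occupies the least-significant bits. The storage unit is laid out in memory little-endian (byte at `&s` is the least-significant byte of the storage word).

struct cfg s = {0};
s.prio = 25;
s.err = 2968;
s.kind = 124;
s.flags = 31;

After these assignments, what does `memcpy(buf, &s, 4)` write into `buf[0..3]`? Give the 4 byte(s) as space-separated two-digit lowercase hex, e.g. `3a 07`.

19 73 e1 fb

[0+:5] prio=25 & 0x1f = 0x19; word=0x00000019
[5+:14] err=2968 & 0x3fff = 0xb98; word=0x00017319
[19+:8] kind=124 & 0xff = 0x7c; word=0x03e17319
[27+:5] flags=31 & 0x1f = 0x1f; word=0xfbe17319
word = 0xfbe17319 → little-endian bytes:
  [0]=0x19  [1]=0x73  [2]=0xe1  [3]=0xfb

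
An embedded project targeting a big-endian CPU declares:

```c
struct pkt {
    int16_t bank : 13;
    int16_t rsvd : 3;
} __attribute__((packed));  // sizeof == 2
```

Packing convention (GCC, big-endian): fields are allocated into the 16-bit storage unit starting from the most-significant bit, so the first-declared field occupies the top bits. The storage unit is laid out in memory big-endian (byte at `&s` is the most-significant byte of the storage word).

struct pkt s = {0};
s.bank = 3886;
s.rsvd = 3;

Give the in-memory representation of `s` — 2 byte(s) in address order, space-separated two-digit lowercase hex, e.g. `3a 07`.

79 73

[3+:13] bank=3886 & 0x1fff = 0xf2e; word=0x7970
[0+:3] rsvd=3 & 0x7 = 0x3; word=0x7973
word = 0x7973 → big-endian bytes:
  [0]=0x79  [1]=0x73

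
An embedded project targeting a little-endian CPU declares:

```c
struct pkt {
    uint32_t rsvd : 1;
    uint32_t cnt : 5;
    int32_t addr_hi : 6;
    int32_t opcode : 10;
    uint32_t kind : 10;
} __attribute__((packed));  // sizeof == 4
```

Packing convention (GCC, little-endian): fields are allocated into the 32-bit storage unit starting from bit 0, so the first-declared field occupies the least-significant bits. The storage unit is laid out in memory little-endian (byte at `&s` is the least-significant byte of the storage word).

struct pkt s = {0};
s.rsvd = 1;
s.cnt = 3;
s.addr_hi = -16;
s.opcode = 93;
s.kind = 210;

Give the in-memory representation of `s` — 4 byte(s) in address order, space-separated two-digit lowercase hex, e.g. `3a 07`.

rsvd:1 = 1 → 0x1 << 0 → word 0x00000001
cnt:5 = 3 → 0x3 << 1 → word 0x00000007
addr_hi:6 = -16 → 0x30 << 6 → word 0x00000c07
opcode:10 = 93 → 0x5d << 12 → word 0x0005dc07
kind:10 = 210 → 0xd2 << 22 → word 0x3485dc07
word = 0x3485dc07 → little-endian bytes:
  [0]=0x07  [1]=0xdc  [2]=0x85  [3]=0x34

07 dc 85 34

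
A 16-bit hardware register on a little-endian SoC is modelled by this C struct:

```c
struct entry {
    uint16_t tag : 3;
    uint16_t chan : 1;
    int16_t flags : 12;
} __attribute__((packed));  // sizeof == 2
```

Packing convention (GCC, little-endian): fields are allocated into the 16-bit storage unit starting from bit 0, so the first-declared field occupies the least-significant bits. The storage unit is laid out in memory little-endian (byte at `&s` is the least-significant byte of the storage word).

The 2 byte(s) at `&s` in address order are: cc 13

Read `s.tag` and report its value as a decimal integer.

4

[0]=0xcc [1]=0x13 (little-endian) → word 0x13cc
tag [0+:3] = (word>>0) & 0x7 = 4  ←
chan [3+:1] = (word>>3) & 0x1 = 1
flags [4+:12] = (word>>4) & 0xfff = 316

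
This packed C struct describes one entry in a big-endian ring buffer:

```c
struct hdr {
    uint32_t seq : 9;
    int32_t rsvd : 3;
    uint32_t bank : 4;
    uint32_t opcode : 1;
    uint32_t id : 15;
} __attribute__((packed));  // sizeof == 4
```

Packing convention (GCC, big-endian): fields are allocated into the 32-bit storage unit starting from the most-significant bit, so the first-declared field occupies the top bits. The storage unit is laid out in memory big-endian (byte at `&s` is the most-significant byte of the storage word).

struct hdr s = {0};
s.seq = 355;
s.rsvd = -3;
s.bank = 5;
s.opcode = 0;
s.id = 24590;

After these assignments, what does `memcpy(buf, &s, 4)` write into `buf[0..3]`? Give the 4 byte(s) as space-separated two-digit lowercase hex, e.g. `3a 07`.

seq:9 = 355 → 0x163 << 23 → word 0xb1800000
rsvd:3 = -3 → 0x5 << 20 → word 0xb1d00000
bank:4 = 5 → 0x5 << 16 → word 0xb1d50000
opcode:1 = 0 → 0x0 << 15 → word 0xb1d50000
id:15 = 24590 → 0x600e << 0 → word 0xb1d5600e
word = 0xb1d5600e → big-endian bytes:
  [0]=0xb1  [1]=0xd5  [2]=0x60  [3]=0x0e

b1 d5 60 0e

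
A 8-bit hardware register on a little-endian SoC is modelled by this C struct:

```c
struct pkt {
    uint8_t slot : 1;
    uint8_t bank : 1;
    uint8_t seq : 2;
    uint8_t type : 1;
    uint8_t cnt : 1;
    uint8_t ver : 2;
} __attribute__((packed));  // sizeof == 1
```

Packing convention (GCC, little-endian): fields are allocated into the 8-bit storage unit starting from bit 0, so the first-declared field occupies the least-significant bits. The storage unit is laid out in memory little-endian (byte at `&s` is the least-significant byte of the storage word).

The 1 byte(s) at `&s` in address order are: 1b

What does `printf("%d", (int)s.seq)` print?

[0]=0x1b (little-endian) → word 0x1b
slot [0+:1] = (word>>0) & 0x1 = 1
bank [1+:1] = (word>>1) & 0x1 = 1
seq [2+:2] = (word>>2) & 0x3 = 2  ←
type [4+:1] = (word>>4) & 0x1 = 1
cnt [5+:1] = (word>>5) & 0x1 = 0
ver [6+:2] = (word>>6) & 0x3 = 0

2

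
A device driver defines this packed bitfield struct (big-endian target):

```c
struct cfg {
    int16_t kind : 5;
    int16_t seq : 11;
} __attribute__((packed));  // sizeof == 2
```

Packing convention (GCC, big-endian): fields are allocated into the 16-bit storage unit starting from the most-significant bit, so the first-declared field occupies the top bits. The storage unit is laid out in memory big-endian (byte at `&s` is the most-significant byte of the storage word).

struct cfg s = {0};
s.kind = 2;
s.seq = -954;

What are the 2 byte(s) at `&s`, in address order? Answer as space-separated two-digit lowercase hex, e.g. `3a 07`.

[11+:5] kind=2 & 0x1f = 0x2; word=0x1000
[0+:11] seq=-954 & 0x7ff = 0x446; word=0x1446
word = 0x1446 → big-endian bytes:
  [0]=0x14  [1]=0x46

14 46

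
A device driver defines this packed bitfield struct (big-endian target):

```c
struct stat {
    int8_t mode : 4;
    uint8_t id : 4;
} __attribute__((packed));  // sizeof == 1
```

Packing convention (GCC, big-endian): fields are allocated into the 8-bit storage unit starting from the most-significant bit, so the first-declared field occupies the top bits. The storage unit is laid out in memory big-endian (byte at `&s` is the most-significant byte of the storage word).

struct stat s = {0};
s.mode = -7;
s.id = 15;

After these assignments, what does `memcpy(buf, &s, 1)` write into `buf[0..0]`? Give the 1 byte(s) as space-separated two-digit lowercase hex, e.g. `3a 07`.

9f

mode:4 = -7 → 0x9 << 4 → word 0x90
id:4 = 15 → 0xf << 0 → word 0x9f
word = 0x9f → big-endian bytes:
  [0]=0x9f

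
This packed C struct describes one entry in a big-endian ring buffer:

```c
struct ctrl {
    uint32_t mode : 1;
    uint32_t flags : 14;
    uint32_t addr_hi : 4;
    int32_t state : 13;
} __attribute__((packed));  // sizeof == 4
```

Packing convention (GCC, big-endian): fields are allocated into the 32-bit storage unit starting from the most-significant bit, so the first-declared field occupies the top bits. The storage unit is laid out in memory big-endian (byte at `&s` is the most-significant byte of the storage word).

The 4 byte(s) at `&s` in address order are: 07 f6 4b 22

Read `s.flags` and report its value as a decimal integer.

1019

[0]=0x07 [1]=0xf6 [2]=0x4b [3]=0x22 (big-endian) → word 0x07f64b22
mode [31+:1] = (word>>31) & 0x1 = 0
flags [17+:14] = (word>>17) & 0x3fff = 1019  ←
addr_hi [13+:4] = (word>>13) & 0xf = 2
state [0+:13] = (word>>0) & 0x1fff = 2850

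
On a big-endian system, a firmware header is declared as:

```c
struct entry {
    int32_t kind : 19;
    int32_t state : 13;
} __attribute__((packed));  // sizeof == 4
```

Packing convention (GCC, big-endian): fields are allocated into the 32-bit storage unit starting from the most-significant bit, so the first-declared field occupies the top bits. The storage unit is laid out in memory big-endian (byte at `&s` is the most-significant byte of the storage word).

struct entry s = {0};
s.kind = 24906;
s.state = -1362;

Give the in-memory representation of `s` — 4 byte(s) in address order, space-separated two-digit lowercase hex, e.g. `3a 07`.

0c 29 5a ae

kind (19b) val=24906 bits=0x614a at bit 13: 0x0c294000
state (13b) val=-1362 bits=0x1aae at bit 0: 0x0c295aae
word = 0x0c295aae → big-endian bytes:
  [0]=0x0c  [1]=0x29  [2]=0x5a  [3]=0xae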